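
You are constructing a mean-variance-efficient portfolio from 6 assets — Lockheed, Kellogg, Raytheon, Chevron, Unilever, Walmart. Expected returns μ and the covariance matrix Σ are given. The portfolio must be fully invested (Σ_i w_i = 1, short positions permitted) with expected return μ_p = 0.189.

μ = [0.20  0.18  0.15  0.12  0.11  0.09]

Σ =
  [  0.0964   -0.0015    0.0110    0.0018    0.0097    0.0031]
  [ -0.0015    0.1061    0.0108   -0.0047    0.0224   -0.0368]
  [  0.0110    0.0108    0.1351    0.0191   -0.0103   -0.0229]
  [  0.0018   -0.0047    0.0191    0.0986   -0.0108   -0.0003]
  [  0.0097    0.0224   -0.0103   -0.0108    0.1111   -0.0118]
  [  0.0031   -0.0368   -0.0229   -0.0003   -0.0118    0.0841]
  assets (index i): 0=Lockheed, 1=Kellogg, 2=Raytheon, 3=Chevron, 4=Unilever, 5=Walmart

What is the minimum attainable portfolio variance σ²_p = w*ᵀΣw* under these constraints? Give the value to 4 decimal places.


g=Σ⁻¹μ = [1.8020  2.3343  1.0875  1.1839  0.8375  2.4430]
h=Σ⁻¹𝟙 = [7.7855  14.6456  8.5637  10.1406  9.4535  21.7066]
a=μᵀg=1.397759  b=𝟙ᵀg=9.688210  c=𝟙ᵀh=72.295455  D=ac−b²=7.190189
λ₁=(c·0.189−b)/D = (72.295455·0.189−9.688210)/7.190189 = 0.552924
λ₂=(a−b·0.189)/D = (1.397759−9.688210·0.189)/7.190189 = -0.060264
w* = 0.552924·g + -0.060264·h:
  w_0 = 0.552924·1.8020 + -0.060264·7.7855 = 0.5272  (Lockheed)
  w_1 = 0.552924·2.3343 + -0.060264·14.6456 = 0.4081  (Kellogg)
  w_2 = 0.552924·1.0875 + -0.060264·8.5637 = 0.0852  (Raytheon)
  w_3 = 0.552924·1.1839 + -0.060264·10.1406 = 0.0435  (Chevron)
  w_4 = 0.552924·0.8375 + -0.060264·9.4535 = -0.1066  (Unilever)
  w_5 = 0.552924·2.4430 + -0.060264·21.7066 = 0.0427  (Walmart)
Σw_i=1.0000  μᵀw=0.1890
σ²=wᵀΣw=λ₁·μ_p+λ₂ = 0.552924·0.189 + -0.060264 = 0.044238 ≈ 0.0442

0.0442


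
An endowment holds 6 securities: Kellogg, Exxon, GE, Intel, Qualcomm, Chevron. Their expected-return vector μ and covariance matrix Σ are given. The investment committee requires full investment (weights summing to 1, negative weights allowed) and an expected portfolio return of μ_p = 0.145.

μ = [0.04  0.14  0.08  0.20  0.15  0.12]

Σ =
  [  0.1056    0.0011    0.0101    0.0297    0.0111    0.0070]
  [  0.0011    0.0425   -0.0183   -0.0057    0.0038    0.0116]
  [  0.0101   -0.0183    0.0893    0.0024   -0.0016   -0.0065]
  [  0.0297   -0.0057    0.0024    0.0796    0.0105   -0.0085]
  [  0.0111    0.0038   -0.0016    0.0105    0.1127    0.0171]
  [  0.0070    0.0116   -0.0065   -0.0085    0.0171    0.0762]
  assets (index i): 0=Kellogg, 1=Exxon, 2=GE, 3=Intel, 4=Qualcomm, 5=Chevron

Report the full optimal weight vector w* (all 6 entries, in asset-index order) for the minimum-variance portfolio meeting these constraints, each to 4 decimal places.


u=Σ⁻¹μ = [-0.8957  4.0961  1.8661  3.1220  0.8105  1.3591]
v=Σ⁻¹𝟙 = [2.4337  29.5573  17.4513  13.6768  5.0504  10.2812]
a=μᵀu=1.595989  b=𝟙ᵀu=10.358135  c=𝟙ᵀv=78.450692  D=ac−b²=17.915523
λ₁=(c·0.145−b)/D = (78.450692·0.145−10.358135)/17.915523 = 0.056778
λ₂=(a−b·0.145)/D = (1.595989−10.358135·0.145)/17.915523 = 0.005250
w* = 0.056778·u + 0.005250·v:
  w_0 = 0.056778·-0.8957 + 0.005250·2.4337 = -0.0381  (Kellogg)
  w_1 = 0.056778·4.0961 + 0.005250·29.5573 = 0.3878  (Exxon)
  w_2 = 0.056778·1.8661 + 0.005250·17.4513 = 0.1976  (GE)
  w_3 = 0.056778·3.1220 + 0.005250·13.6768 = 0.2491  (Intel)
  w_4 = 0.056778·0.8105 + 0.005250·5.0504 = 0.0725  (Qualcomm)
  w_5 = 0.056778·1.3591 + 0.005250·10.2812 = 0.1311  (Chevron)
Σw_i=1.0000  μᵀw=0.1450
σ²=wᵀΣw=λ₁·μ_p+λ₂ = 0.056778·0.145 + 0.005250 = 0.013483 ≈ 0.0135

-0.0381  0.3878  0.1976  0.2491  0.0725  0.1311


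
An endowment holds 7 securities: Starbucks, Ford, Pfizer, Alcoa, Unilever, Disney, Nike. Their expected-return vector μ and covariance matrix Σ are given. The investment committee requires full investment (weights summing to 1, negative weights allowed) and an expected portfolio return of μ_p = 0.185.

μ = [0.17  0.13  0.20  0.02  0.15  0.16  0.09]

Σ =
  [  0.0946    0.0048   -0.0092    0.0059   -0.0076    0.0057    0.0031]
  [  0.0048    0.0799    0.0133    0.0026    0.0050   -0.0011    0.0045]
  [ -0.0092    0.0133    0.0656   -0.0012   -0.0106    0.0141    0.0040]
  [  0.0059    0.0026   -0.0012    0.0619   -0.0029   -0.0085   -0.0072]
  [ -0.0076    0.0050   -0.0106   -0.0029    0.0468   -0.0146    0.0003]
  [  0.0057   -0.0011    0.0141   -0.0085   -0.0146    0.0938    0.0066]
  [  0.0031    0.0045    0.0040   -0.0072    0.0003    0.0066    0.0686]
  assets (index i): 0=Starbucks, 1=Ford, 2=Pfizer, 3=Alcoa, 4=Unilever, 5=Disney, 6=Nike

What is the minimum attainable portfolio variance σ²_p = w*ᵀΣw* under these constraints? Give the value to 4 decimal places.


0.0166

p=Σ⁻¹μ = [2.3422  0.5228  3.6475  0.7257  4.9567  1.7994  0.8405]
q=Σ⁻¹𝟙 = [12.1010  5.6227  17.6915  19.9676  32.0045  13.1861  13.3171]
a=μᵀp=2.317204  b=𝟙ᵀp=14.834778  c=𝟙ᵀq=113.890599  D=ac−b²=43.837057
λ₁=(c·0.185−b)/D = (113.890599·0.185−14.834778)/43.837057 = 0.142231
λ₂=(a−b·0.185)/D = (2.317204−14.834778·0.185)/43.837057 = -0.009746
w* = 0.142231·p + -0.009746·q:
  w_0 = 0.142231·2.3422 + -0.009746·12.1010 = 0.2152  (Starbucks)
  w_1 = 0.142231·0.5228 + -0.009746·5.6227 = 0.0196  (Ford)
  w_2 = 0.142231·3.6475 + -0.009746·17.6915 = 0.3464  (Pfizer)
  w_3 = 0.142231·0.7257 + -0.009746·19.9676 = -0.0914  (Alcoa)
  w_4 = 0.142231·4.9567 + -0.009746·32.0045 = 0.3931  (Unilever)
  w_5 = 0.142231·1.7994 + -0.009746·13.1861 = 0.1274  (Disney)
  w_6 = 0.142231·0.8405 + -0.009746·13.3171 = -0.0102  (Nike)
Σw_i=1.0000  μᵀw=0.1850
σ²=wᵀΣw=λ₁·μ_p+λ₂ = 0.142231·0.185 + -0.009746 = 0.016567 ≈ 0.0166


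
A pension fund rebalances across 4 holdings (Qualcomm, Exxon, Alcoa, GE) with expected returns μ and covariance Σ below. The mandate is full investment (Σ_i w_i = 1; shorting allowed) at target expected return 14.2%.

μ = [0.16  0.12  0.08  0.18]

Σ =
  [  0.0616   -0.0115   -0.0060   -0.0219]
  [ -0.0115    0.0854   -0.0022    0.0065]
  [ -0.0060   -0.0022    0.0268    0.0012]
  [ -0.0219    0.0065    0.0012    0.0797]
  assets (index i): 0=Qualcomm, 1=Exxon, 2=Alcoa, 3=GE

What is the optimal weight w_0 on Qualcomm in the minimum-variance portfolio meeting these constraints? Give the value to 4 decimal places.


0.3600

g=Σ⁻¹μ = [4.5023  1.8646  3.9991  3.2833]
h=Σ⁻¹𝟙 = [30.1796  15.4807  44.4943  18.9074]
a=μᵀg=1.855044  b=𝟙ᵀg=13.649295  c=𝟙ᵀh=109.061999  D=ac−b²=16.011542
λ₁=(c·0.142−b)/D = (109.061999·0.142−13.649295)/16.011542 = 0.114762
λ₂=(a−b·0.142)/D = (1.855044−13.649295·0.142)/16.011542 = -0.005194
w* = 0.114762·g + -0.005194·h:
  w_0 = 0.114762·4.5023 + -0.005194·30.1796 = 0.3600  (Qualcomm)
  w_1 = 0.114762·1.8646 + -0.005194·15.4807 = 0.1336  (Exxon)
  w_2 = 0.114762·3.9991 + -0.005194·44.4943 = 0.2279  (Alcoa)
  w_3 = 0.114762·3.2833 + -0.005194·18.9074 = 0.2786  (GE)
Σw_i=1.0000  μᵀw=0.1420
σ²=wᵀΣw=λ₁·μ_p+λ₂ = 0.114762·0.142 + -0.005194 = 0.011103 ≈ 0.0111


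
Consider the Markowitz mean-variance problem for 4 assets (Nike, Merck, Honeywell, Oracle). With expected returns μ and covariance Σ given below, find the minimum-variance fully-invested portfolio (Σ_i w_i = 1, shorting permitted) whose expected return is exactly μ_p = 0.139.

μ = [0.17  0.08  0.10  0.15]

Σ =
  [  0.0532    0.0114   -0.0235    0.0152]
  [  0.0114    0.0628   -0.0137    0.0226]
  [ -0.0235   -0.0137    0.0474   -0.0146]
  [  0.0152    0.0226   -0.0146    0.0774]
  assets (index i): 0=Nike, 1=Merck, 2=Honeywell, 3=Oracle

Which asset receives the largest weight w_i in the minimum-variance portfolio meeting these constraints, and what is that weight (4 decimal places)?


u=Σ⁻¹μ = [4.8526  0.9353  5.3139  1.7143]
v=Σ⁻¹𝟙 = [32.2258  16.1503  44.9301  10.3508]
a=μᵀu=1.688291  b=𝟙ᵀu=12.816037  c=𝟙ᵀv=103.656997  D=ac−b²=10.752343
λ₁=(c·0.139−b)/D = (103.656997·0.139−12.816037)/10.752343 = 0.148087
λ₂=(a−b·0.139)/D = (1.688291−12.816037·0.139)/10.752343 = -0.008662
w* = 0.148087·u + -0.008662·v:
  w_0 = 0.148087·4.8526 + -0.008662·32.2258 = 0.4395  (Nike)
  w_1 = 0.148087·0.9353 + -0.008662·16.1503 = -0.0014  (Merck)
  w_2 = 0.148087·5.3139 + -0.008662·44.9301 = 0.3977  (Honeywell)
  w_3 = 0.148087·1.7143 + -0.008662·10.3508 = 0.1642  (Oracle)
Σw_i=1.0000  μᵀw=0.1390
σ²=wᵀΣw=λ₁·μ_p+λ₂ = 0.148087·0.139 + -0.008662 = 0.011922 ≈ 0.0119

Nike (0.4395)


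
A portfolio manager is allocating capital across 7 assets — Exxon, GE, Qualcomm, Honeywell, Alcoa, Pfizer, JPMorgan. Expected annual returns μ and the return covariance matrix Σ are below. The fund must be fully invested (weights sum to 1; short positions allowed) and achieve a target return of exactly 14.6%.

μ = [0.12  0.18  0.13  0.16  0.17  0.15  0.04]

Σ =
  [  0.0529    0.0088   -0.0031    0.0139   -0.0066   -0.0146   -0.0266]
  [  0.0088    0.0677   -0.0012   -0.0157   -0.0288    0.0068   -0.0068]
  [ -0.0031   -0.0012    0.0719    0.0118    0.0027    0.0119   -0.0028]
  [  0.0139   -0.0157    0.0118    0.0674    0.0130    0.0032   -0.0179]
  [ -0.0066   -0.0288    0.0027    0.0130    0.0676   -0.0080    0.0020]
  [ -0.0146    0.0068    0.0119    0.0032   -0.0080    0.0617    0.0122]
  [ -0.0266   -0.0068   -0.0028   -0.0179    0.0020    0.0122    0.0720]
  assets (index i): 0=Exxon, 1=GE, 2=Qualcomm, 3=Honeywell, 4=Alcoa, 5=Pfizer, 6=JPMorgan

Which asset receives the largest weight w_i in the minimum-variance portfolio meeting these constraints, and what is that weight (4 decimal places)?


g=Σ⁻¹μ = [3.4183  4.6691  1.1774  2.1468  4.6102  2.5336  2.2815]
h=Σ⁻¹𝟙 = [34.1532  26.7400  10.9782  13.8309  27.4765  16.2609  29.3789]
a=μᵀg=3.002220  b=𝟙ᵀg=20.836957  c=𝟙ᵀh=158.818409  D=ac−b²=42.628952
λ₁=(c·0.146−b)/D = (158.818409·0.146−20.836957)/42.628952 = 0.055139
λ₂=(a−b·0.146)/D = (3.002220−20.836957·0.146)/42.628952 = -0.000938
w* = 0.055139·g + -0.000938·h:
  w_0 = 0.055139·3.4183 + -0.000938·34.1532 = 0.1565  (Exxon)
  w_1 = 0.055139·4.6691 + -0.000938·26.7400 = 0.2324  (GE)
  w_2 = 0.055139·1.1774 + -0.000938·10.9782 = 0.0546  (Qualcomm)
  w_3 = 0.055139·2.1468 + -0.000938·13.8309 = 0.1054  (Honeywell)
  w_4 = 0.055139·4.6102 + -0.000938·27.4765 = 0.2284  (Alcoa)
  w_5 = 0.055139·2.5336 + -0.000938·16.2609 = 0.1245  (Pfizer)
  w_6 = 0.055139·2.2815 + -0.000938·29.3789 = 0.0983  (JPMorgan)
Σw_i=1.0000  μᵀw=0.1460
σ²=wᵀΣw=λ₁·μ_p+λ₂ = 0.055139·0.146 + -0.000938 = 0.007113 ≈ 0.0071

GE (0.2324)


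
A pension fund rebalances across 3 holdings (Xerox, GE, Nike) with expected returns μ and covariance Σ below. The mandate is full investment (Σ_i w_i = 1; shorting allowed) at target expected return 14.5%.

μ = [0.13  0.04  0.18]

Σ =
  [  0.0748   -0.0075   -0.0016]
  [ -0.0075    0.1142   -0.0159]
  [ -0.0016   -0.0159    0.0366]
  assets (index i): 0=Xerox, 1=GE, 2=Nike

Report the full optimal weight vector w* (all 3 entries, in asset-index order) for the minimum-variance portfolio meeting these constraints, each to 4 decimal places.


0.2304  0.1677  0.6019

g=Σ⁻¹μ = [1.9823  1.2530  5.5490]
h=Σ⁻¹𝟙 = [15.5629  14.5580  34.3271]
a=μᵀg=1.306649  b=𝟙ᵀg=8.784386  c=𝟙ᵀh=64.448073  D=ac−b²=7.045563
λ₁=(c·0.145−b)/D = (64.448073·0.145−8.784386)/7.045563 = 0.079566
λ₂=(a−b·0.145)/D = (1.306649−8.784386·0.145)/7.045563 = 0.004671
w* = 0.079566·g + 0.004671·h:
  w_0 = 0.079566·1.9823 + 0.004671·15.5629 = 0.2304  (Xerox)
  w_1 = 0.079566·1.2530 + 0.004671·14.5580 = 0.1677  (GE)
  w_2 = 0.079566·5.5490 + 0.004671·34.3271 = 0.6019  (Nike)
Σw_i=1.0000  μᵀw=0.1450
σ²=wᵀΣw=λ₁·μ_p+λ₂ = 0.079566·0.145 + 0.004671 = 0.016208 ≈ 0.0162


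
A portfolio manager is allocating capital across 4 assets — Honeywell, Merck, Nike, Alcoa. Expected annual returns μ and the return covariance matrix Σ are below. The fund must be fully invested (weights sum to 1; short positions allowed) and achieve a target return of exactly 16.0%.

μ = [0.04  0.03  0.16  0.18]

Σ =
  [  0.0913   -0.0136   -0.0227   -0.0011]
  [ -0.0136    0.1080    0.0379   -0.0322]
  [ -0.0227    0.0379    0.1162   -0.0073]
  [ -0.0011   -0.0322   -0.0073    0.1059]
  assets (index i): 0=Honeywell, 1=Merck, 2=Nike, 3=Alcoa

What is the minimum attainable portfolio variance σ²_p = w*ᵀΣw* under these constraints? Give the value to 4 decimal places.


0.0425

p=Σ⁻¹μ = [0.9079  0.4339  1.5351  1.9469]
q=Σ⁻¹𝟙 = [15.0483  12.3662  8.3878  13.9374]
a=μᵀp=0.645385  b=𝟙ᵀp=4.823707  c=𝟙ᵀq=49.739751  D=ac−b²=8.833122
λ₁=(c·0.160−b)/D = (49.739751·0.160−4.823707)/8.833122 = 0.354875
λ₂=(a−b·0.160)/D = (0.645385−4.823707·0.160)/8.833122 = -0.014311
w* = 0.354875·p + -0.014311·q:
  w_0 = 0.354875·0.9079 + -0.014311·15.0483 = 0.1068  (Honeywell)
  w_1 = 0.354875·0.4339 + -0.014311·12.3662 = -0.0230  (Merck)
  w_2 = 0.354875·1.5351 + -0.014311·8.3878 = 0.4247  (Nike)
  w_3 = 0.354875·1.9469 + -0.014311·13.9374 = 0.4914  (Alcoa)
Σw_i=1.0000  μᵀw=0.1600
σ²=wᵀΣw=λ₁·μ_p+λ₂ = 0.354875·0.160 + -0.014311 = 0.042469 ≈ 0.0425


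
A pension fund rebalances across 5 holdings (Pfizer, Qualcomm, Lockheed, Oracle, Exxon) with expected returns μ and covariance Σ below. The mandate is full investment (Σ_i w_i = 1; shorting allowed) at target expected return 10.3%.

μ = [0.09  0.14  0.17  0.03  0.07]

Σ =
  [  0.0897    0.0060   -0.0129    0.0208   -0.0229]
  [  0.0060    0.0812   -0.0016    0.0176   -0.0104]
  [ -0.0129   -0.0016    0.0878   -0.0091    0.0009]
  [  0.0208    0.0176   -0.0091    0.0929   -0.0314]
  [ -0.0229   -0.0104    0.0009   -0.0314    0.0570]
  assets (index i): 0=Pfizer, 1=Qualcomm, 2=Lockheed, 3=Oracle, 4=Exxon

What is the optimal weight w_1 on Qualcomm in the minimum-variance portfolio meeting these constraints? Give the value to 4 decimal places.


0.1729

x=Σ⁻¹μ = [1.7085  1.8244  2.2658  0.6933  2.5935]
y=Σ⁻¹𝟙 = [17.7134  12.0195  15.7515  18.5013  36.7965]
a=μᵀx=0.996708  b=𝟙ᵀx=9.085481  c=𝟙ᵀy=100.782178  D=ac−b²=17.904471
λ₁=(c·0.103−b)/D = (100.782178·0.103−9.085481)/17.904471 = 0.072333
λ₂=(a−b·0.103)/D = (0.996708−9.085481·0.103)/17.904471 = 0.003402
w* = 0.072333·x + 0.003402·y:
  w_0 = 0.072333·1.7085 + 0.003402·17.7134 = 0.1838  (Pfizer)
  w_1 = 0.072333·1.8244 + 0.003402·12.0195 = 0.1729  (Qualcomm)
  w_2 = 0.072333·2.2658 + 0.003402·15.7515 = 0.2175  (Lockheed)
  w_3 = 0.072333·0.6933 + 0.003402·18.5013 = 0.1131  (Oracle)
  w_4 = 0.072333·2.5935 + 0.003402·36.7965 = 0.3128  (Exxon)
Σw_i=1.0000  μᵀw=0.1030
σ²=wᵀΣw=λ₁·μ_p+λ₂ = 0.072333·0.103 + 0.003402 = 0.010852 ≈ 0.0109


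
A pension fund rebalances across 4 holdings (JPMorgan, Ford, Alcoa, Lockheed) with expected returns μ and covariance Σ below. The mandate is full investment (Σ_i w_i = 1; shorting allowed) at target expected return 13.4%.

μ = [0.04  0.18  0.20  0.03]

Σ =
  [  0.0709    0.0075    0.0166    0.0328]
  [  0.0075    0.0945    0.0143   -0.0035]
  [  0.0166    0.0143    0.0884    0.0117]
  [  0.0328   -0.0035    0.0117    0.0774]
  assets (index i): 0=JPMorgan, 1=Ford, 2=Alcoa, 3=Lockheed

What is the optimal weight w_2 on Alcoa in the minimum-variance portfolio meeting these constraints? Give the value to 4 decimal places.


p=Σ⁻¹μ = [-0.1866  1.6252  2.0032  0.2373]
q=Σ⁻¹𝟙 = [7.1695  9.2568  7.2503  9.2043]
a=μᵀp=0.692832  b=𝟙ᵀp=3.679182  c=𝟙ᵀq=32.880835  D=ac−b²=9.244505
λ₁=(c·0.134−b)/D = (32.880835·0.134−3.679182)/9.244505 = 0.078625
λ₂=(a−b·0.134)/D = (0.692832−3.679182·0.134)/9.244505 = 0.021615
w* = 0.078625·p + 0.021615·q:
  w_0 = 0.078625·-0.1866 + 0.021615·7.1695 = 0.1403  (JPMorgan)
  w_1 = 0.078625·1.6252 + 0.021615·9.2568 = 0.3279  (Ford)
  w_2 = 0.078625·2.0032 + 0.021615·7.2503 = 0.3142  (Alcoa)
  w_3 = 0.078625·0.2373 + 0.021615·9.2043 = 0.2176  (Lockheed)
Σw_i=1.0000  μᵀw=0.1340
σ²=wᵀΣw=λ₁·μ_p+λ₂ = 0.078625·0.134 + 0.021615 = 0.032151 ≈ 0.0322

0.3142


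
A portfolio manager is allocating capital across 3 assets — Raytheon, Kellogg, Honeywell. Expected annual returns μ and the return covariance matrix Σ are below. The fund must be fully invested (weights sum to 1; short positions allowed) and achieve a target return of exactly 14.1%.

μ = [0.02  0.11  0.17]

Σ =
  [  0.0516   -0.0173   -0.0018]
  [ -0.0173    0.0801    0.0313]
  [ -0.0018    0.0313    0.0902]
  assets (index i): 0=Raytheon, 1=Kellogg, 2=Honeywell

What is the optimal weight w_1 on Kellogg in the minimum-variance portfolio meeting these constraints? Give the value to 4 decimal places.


g=Σ⁻¹μ = [0.7503  0.9174  1.5813]
h=Σ⁻¹𝟙 = [24.7586  15.3939  6.2388]
a=μᵀg=0.384748  b=𝟙ᵀg=3.249090  c=𝟙ᵀh=46.391261  D=ac−b²=7.292368
λ₁=(c·0.141−b)/D = (46.391261·0.141−3.249090)/7.292368 = 0.451441
λ₂=(a−b·0.141)/D = (0.384748−3.249090·0.141)/7.292368 = -0.010062
w* = 0.451441·g + -0.010062·h:
  w_0 = 0.451441·0.7503 + -0.010062·24.7586 = 0.0896  (Raytheon)
  w_1 = 0.451441·0.9174 + -0.010062·15.3939 = 0.2593  (Kellogg)
  w_2 = 0.451441·1.5813 + -0.010062·6.2388 = 0.6511  (Honeywell)
Σw_i=1.0000  μᵀw=0.1410
σ²=wᵀΣw=λ₁·μ_p+λ₂ = 0.451441·0.141 + -0.010062 = 0.053592 ≈ 0.0536

0.2593


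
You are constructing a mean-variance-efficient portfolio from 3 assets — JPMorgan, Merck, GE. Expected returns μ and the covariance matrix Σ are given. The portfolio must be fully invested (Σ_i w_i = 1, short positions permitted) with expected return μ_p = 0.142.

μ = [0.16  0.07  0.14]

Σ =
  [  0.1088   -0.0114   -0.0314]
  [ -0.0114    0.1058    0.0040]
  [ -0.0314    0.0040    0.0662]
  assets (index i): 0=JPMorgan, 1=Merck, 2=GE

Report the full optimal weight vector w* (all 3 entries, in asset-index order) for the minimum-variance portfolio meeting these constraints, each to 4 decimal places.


0.3993  0.0855  0.5152

p=Σ⁻¹μ = [2.4927  0.8074  3.2483]
q=Σ⁻¹𝟙 = [16.7532  10.4092  22.4232]
a=μᵀp=0.910113  b=𝟙ᵀp=6.548410  c=𝟙ᵀq=49.585642  D=ac−b²=2.246846
λ₁=(c·0.142−b)/D = (49.585642·0.142−6.548410)/2.246846 = 0.219308
λ₂=(a−b·0.142)/D = (0.910113−6.548410·0.142)/2.246846 = -0.008795
w* = 0.219308·p + -0.008795·q:
  w_0 = 0.219308·2.4927 + -0.008795·16.7532 = 0.3993  (JPMorgan)
  w_1 = 0.219308·0.8074 + -0.008795·10.4092 = 0.0855  (Merck)
  w_2 = 0.219308·3.2483 + -0.008795·22.4232 = 0.5152  (GE)
Σw_i=1.0000  μᵀw=0.1420
σ²=wᵀΣw=λ₁·μ_p+λ₂ = 0.219308·0.142 + -0.008795 = 0.022346 ≈ 0.0223


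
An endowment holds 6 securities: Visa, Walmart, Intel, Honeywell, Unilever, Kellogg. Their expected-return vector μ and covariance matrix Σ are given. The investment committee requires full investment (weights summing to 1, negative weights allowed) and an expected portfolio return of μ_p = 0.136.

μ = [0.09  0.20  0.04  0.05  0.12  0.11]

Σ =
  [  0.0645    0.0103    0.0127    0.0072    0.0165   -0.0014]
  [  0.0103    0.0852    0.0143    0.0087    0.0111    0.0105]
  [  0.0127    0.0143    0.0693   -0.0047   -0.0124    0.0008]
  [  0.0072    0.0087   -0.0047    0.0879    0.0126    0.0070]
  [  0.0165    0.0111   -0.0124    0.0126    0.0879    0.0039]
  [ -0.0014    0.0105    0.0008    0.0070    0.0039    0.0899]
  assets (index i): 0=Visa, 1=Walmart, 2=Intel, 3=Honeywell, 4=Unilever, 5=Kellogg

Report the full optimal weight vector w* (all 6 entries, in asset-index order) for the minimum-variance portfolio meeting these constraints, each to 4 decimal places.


0.1637  0.3702  0.0557  0.0335  0.1862  0.1907

p=Σ⁻¹μ = [0.8151  1.9677  0.1848  0.1075  0.9320  0.9560]
q=Σ⁻¹𝟙 = [8.7748  5.0495  13.9460  8.8067  9.3773  9.4537]
a=μᵀp=0.696651  b=𝟙ᵀp=4.963001  c=𝟙ᵀq=55.408054  D=ac−b²=13.968716
λ₁=(c·0.136−b)/D = (55.408054·0.136−4.963001)/13.968716 = 0.184161
λ₂=(a−b·0.136)/D = (0.696651−4.963001·0.136)/13.968716 = 0.001552
w* = 0.184161·p + 0.001552·q:
  w_0 = 0.184161·0.8151 + 0.001552·8.7748 = 0.1637  (Visa)
  w_1 = 0.184161·1.9677 + 0.001552·5.0495 = 0.3702  (Walmart)
  w_2 = 0.184161·0.1848 + 0.001552·13.9460 = 0.0557  (Intel)
  w_3 = 0.184161·0.1075 + 0.001552·8.8067 = 0.0335  (Honeywell)
  w_4 = 0.184161·0.9320 + 0.001552·9.3773 = 0.1862  (Unilever)
  w_5 = 0.184161·0.9560 + 0.001552·9.4537 = 0.1907  (Kellogg)
Σw_i=1.0000  μᵀw=0.1360
σ²=wᵀΣw=λ₁·μ_p+λ₂ = 0.184161·0.136 + 0.001552 = 0.026598 ≈ 0.0266


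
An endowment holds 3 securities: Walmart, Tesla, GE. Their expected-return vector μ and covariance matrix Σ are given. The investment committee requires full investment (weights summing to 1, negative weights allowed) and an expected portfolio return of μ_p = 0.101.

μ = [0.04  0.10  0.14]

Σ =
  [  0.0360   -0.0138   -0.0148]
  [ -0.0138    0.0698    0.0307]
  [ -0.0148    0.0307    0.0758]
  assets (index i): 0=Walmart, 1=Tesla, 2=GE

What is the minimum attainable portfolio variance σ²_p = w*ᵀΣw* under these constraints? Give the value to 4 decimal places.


0.0242

u=Σ⁻¹μ = [2.2849  1.0657  1.8615]
v=Σ⁻¹𝟙 = [39.8217  15.7903  14.5725]
a=μᵀu=0.458571  b=𝟙ᵀu=5.212051  c=𝟙ᵀv=70.184480  D=ac−b²=5.019066
λ₁=(c·0.101−b)/D = (70.184480·0.101−5.212051)/5.019066 = 0.373891
λ₂=(a−b·0.101)/D = (0.458571−5.212051·0.101)/5.019066 = -0.013518
w* = 0.373891·u + -0.013518·v:
  w_0 = 0.373891·2.2849 + -0.013518·39.8217 = 0.3160  (Walmart)
  w_1 = 0.373891·1.0657 + -0.013518·15.7903 = 0.1850  (Tesla)
  w_2 = 0.373891·1.8615 + -0.013518·14.5725 = 0.4990  (GE)
Σw_i=1.0000  μᵀw=0.1010
σ²=wᵀΣw=λ₁·μ_p+λ₂ = 0.373891·0.101 + -0.013518 = 0.024245 ≈ 0.0242


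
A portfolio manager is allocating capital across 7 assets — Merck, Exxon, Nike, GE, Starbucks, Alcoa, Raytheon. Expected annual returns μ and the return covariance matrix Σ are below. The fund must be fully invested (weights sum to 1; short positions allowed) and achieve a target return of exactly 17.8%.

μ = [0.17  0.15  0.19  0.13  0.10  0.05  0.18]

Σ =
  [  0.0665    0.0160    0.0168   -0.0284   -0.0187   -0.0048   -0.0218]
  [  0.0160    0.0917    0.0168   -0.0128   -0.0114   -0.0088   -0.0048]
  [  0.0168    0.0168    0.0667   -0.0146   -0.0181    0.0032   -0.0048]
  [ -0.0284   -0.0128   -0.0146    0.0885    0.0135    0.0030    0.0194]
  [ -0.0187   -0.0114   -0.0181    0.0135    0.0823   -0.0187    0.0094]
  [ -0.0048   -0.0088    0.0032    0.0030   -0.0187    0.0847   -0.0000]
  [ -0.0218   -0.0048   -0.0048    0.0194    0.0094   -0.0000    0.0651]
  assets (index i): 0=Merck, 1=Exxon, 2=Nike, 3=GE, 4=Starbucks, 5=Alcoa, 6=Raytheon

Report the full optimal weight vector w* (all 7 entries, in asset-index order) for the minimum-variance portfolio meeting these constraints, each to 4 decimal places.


g=Σ⁻¹μ = [4.5142  1.2991  2.7810  2.3604  2.5529  1.3561  3.5055]
h=Σ⁻¹𝟙 = [29.7249  10.9064  15.1280  16.6083  23.0699  18.5576  18.9541]
a=μᵀg=2.751606  b=𝟙ᵀg=18.369185  c=𝟙ᵀh=132.949112  D=ac−b²=28.396583
λ₁=(c·0.178−b)/D = (132.949112·0.178−18.369185)/28.396583 = 0.186493
λ₂=(a−b·0.178)/D = (2.751606−18.369185·0.178)/28.396583 = -0.018245
w* = 0.186493·g + -0.018245·h:
  w_0 = 0.186493·4.5142 + -0.018245·29.7249 = 0.2995  (Merck)
  w_1 = 0.186493·1.2991 + -0.018245·10.9064 = 0.0433  (Exxon)
  w_2 = 0.186493·2.7810 + -0.018245·15.1280 = 0.2426  (Nike)
  w_3 = 0.186493·2.3604 + -0.018245·16.6083 = 0.1372  (GE)
  w_4 = 0.186493·2.5529 + -0.018245·23.0699 = 0.0552  (Starbucks)
  w_5 = 0.186493·1.3561 + -0.018245·18.5576 = -0.0857  (Alcoa)
  w_6 = 0.186493·3.5055 + -0.018245·18.9541 = 0.3079  (Raytheon)
Σw_i=1.0000  μᵀw=0.1780
σ²=wᵀΣw=λ₁·μ_p+λ₂ = 0.186493·0.178 + -0.018245 = 0.014950 ≈ 0.0150

0.2995  0.0433  0.2426  0.1372  0.0552  -0.0857  0.3079


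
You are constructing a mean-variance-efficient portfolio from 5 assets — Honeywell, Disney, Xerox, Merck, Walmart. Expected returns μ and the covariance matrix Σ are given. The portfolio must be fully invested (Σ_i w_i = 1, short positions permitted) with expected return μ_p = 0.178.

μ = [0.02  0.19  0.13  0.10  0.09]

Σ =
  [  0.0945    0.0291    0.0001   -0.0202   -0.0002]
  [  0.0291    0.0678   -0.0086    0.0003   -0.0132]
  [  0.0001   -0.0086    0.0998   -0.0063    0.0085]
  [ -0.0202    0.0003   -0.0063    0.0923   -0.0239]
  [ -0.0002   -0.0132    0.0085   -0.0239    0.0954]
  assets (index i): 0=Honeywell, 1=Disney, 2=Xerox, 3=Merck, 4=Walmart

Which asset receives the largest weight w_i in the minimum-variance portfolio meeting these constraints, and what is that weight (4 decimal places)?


Disney (0.6232)

u=Σ⁻¹μ = [-0.5654  3.5613  1.5618  1.4867  1.6683]
v=Σ⁻¹𝟙 = [9.8017  14.9936  11.0607  17.8447  16.0624]
a=μᵀu=1.167199  b=𝟙ᵀu=7.712782  c=𝟙ᵀv=69.762980  D=ac−b²=21.940277
λ₁=(c·0.178−b)/D = (69.762980·0.178−7.712782)/21.940277 = 0.214447
λ₂=(a−b·0.178)/D = (1.167199−7.712782·0.178)/21.940277 = -0.009374
w* = 0.214447·u + -0.009374·v:
  w_0 = 0.214447·-0.5654 + -0.009374·9.8017 = -0.2131  (Honeywell)
  w_1 = 0.214447·3.5613 + -0.009374·14.9936 = 0.6232  (Disney)
  w_2 = 0.214447·1.5618 + -0.009374·11.0607 = 0.2312  (Xerox)
  w_3 = 0.214447·1.4867 + -0.009374·17.8447 = 0.1515  (Merck)
  w_4 = 0.214447·1.6683 + -0.009374·16.0624 = 0.2072  (Walmart)
Σw_i=1.0000  μᵀw=0.1780
σ²=wᵀΣw=λ₁·μ_p+λ₂ = 0.214447·0.178 + -0.009374 = 0.028797 ≈ 0.0288


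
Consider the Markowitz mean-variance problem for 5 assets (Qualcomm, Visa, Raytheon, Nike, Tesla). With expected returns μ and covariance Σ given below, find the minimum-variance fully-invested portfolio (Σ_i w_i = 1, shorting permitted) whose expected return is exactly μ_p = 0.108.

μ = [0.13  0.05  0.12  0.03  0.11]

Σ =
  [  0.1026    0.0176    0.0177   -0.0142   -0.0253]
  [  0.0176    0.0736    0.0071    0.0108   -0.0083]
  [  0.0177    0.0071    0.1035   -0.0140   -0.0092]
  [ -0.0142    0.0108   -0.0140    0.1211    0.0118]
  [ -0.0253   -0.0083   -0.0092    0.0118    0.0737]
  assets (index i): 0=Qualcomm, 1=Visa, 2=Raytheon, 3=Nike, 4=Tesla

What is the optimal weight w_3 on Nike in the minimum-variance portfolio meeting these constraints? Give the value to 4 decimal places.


0.0614

x=Σ⁻¹μ = [1.5890  0.3920  1.0961  0.3145  2.1686]
y=Σ⁻¹𝟙 = [11.9882  10.7418  9.6275  7.9849  18.8170]
a=μᵀx=0.605689  b=𝟙ᵀx=5.560271  c=𝟙ᵀy=59.159346  D=ac−b²=4.915530
λ₁=(c·0.108−b)/D = (59.159346·0.108−5.560271)/4.915530 = 0.168637
λ₂=(a−b·0.108)/D = (0.605689−5.560271·0.108)/4.915530 = 0.001054
w* = 0.168637·x + 0.001054·y:
  w_0 = 0.168637·1.5890 + 0.001054·11.9882 = 0.2806  (Qualcomm)
  w_1 = 0.168637·0.3920 + 0.001054·10.7418 = 0.0774  (Visa)
  w_2 = 0.168637·1.0961 + 0.001054·9.6275 = 0.1950  (Raytheon)
  w_3 = 0.168637·0.3145 + 0.001054·7.9849 = 0.0614  (Nike)
  w_4 = 0.168637·2.1686 + 0.001054·18.8170 = 0.3855  (Tesla)
Σw_i=1.0000  μᵀw=0.1080
σ²=wᵀΣw=λ₁·μ_p+λ₂ = 0.168637·0.108 + 0.001054 = 0.019266 ≈ 0.0193


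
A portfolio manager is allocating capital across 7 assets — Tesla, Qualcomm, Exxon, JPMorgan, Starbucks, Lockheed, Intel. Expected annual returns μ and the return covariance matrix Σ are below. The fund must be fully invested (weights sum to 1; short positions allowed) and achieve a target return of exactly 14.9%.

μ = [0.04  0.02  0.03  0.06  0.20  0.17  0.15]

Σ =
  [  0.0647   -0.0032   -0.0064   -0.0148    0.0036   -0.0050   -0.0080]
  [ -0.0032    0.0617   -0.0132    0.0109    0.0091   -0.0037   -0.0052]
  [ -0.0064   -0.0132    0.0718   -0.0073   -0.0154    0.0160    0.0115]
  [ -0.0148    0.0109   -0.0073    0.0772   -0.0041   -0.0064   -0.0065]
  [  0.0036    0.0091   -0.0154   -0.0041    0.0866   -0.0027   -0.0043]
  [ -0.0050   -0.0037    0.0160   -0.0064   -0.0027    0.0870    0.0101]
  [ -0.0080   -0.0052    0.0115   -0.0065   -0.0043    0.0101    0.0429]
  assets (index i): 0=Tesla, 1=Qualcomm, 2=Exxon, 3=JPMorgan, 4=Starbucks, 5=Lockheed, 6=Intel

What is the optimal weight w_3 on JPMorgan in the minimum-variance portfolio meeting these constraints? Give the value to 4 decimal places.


g=Σ⁻¹μ = [1.5054  0.2182  0.3183  1.6702  2.6039  1.7515  3.8201]
h=Σ⁻¹𝟙 = [26.3701  18.5804  18.3990  21.0107  14.4422  9.1569  28.0228]
a=μᵀg=1.565887  b=𝟙ᵀg=11.887551  c=𝟙ᵀh=135.982005  D=ac−b²=71.618621
λ₁=(c·0.149−b)/D = (135.982005·0.149−11.887551)/71.618621 = 0.116922
λ₂=(a−b·0.149)/D = (1.565887−11.887551·0.149)/71.618621 = -0.002867
w* = 0.116922·g + -0.002867·h:
  w_0 = 0.116922·1.5054 + -0.002867·26.3701 = 0.1004  (Tesla)
  w_1 = 0.116922·0.2182 + -0.002867·18.5804 = -0.0278  (Qualcomm)
  w_2 = 0.116922·0.3183 + -0.002867·18.3990 = -0.0155  (Exxon)
  w_3 = 0.116922·1.6702 + -0.002867·21.0107 = 0.1350  (JPMorgan)
  w_4 = 0.116922·2.6039 + -0.002867·14.4422 = 0.2630  (Starbucks)
  w_5 = 0.116922·1.7515 + -0.002867·9.1569 = 0.1785  (Lockheed)
  w_6 = 0.116922·3.8201 + -0.002867·28.0228 = 0.3663  (Intel)
Σw_i=1.0000  μᵀw=0.1490
σ²=wᵀΣw=λ₁·μ_p+λ₂ = 0.116922·0.149 + -0.002867 = 0.014554 ≈ 0.0146

0.1350


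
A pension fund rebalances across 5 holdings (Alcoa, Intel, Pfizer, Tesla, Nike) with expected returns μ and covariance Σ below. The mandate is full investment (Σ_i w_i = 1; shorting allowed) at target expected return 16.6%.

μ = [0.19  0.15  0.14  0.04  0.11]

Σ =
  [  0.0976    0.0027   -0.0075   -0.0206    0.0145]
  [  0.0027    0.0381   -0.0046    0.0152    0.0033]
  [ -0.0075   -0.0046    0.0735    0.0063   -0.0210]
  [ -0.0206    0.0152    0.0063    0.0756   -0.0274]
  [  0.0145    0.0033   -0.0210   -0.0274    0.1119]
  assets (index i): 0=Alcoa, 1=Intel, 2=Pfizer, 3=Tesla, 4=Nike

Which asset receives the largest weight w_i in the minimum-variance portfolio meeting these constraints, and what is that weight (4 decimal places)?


Intel (0.5130)

u=Σ⁻¹μ = [1.9733  3.7971  2.6535  0.5330  1.2438]
v=Σ⁻¹𝟙 = [12.4442  19.9388  18.8006  16.2007  14.2312]
a=μᵀu=1.474124  b=𝟙ᵀu=10.200756  c=𝟙ᵀv=81.615446  D=ac−b²=16.255848
λ₁=(c·0.166−b)/D = (81.615446·0.166−10.200756)/16.255848 = 0.205920
λ₂=(a−b·0.166)/D = (1.474124−10.200756·0.166)/16.255848 = -0.013484
w* = 0.205920·u + -0.013484·v:
  w_0 = 0.205920·1.9733 + -0.013484·12.4442 = 0.2385  (Alcoa)
  w_1 = 0.205920·3.7971 + -0.013484·19.9388 = 0.5130  (Intel)
  w_2 = 0.205920·2.6535 + -0.013484·18.8006 = 0.2929  (Pfizer)
  w_3 = 0.205920·0.5330 + -0.013484·16.2007 = -0.1087  (Tesla)
  w_4 = 0.205920·1.2438 + -0.013484·14.2312 = 0.0642  (Nike)
Σw_i=1.0000  μᵀw=0.1660
σ²=wᵀΣw=λ₁·μ_p+λ₂ = 0.205920·0.166 + -0.013484 = 0.020698 ≈ 0.0207


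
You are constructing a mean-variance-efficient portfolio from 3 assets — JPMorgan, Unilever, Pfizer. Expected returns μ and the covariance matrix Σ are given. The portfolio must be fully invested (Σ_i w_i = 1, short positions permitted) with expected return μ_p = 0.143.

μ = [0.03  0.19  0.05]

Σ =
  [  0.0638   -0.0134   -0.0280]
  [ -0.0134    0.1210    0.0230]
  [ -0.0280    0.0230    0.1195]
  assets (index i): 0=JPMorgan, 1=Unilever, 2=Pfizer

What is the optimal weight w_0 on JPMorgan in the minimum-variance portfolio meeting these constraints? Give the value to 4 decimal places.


x=Σ⁻¹μ = [0.9545  1.6129  0.3316]
y=Σ⁻¹𝟙 = [22.7523  8.4908  12.0651]
a=μᵀx=0.351672  b=𝟙ᵀx=2.899072  c=𝟙ᵀy=43.308194  D=ac−b²=6.825649
λ₁=(c·0.143−b)/D = (43.308194·0.143−2.899072)/6.825649 = 0.482591
λ₂=(a−b·0.143)/D = (0.351672−2.899072·0.143)/6.825649 = -0.009215
w* = 0.482591·x + -0.009215·y:
  w_0 = 0.482591·0.9545 + -0.009215·22.7523 = 0.2510  (JPMorgan)
  w_1 = 0.482591·1.6129 + -0.009215·8.4908 = 0.7001  (Unilever)
  w_2 = 0.482591·0.3316 + -0.009215·12.0651 = 0.0489  (Pfizer)
Σw_i=1.0000  μᵀw=0.1430
σ²=wᵀΣw=λ₁·μ_p+λ₂ = 0.482591·0.143 + -0.009215 = 0.059796 ≈ 0.0598

0.2510


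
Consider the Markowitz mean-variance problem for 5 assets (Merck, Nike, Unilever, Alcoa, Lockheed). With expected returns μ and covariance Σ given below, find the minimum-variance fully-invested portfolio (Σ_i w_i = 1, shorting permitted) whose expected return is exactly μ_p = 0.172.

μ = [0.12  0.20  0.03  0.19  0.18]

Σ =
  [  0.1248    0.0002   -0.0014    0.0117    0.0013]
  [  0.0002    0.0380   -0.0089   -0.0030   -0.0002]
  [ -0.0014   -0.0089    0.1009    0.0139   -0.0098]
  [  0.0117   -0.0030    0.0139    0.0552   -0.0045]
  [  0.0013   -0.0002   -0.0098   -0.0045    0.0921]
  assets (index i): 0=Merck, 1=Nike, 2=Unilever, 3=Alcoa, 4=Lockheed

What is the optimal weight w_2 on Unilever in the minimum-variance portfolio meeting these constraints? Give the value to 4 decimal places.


0.0992

u=Σ⁻¹μ = [0.5908  5.6820  0.5134  3.6751  2.1926]
v=Σ⁻¹𝟙 = [6.4116  30.3840  11.6546  16.5236  12.8807]
a=μᵀu=2.315622  b=𝟙ᵀu=12.653824  c=𝟙ᵀv=77.854403  D=ac−b²=20.162092
λ₁=(c·0.172−b)/D = (77.854403·0.172−12.653824)/20.162092 = 0.036560
λ₂=(a−b·0.172)/D = (2.315622−12.653824·0.172)/20.162092 = 0.006902
w* = 0.036560·u + 0.006902·v:
  w_0 = 0.036560·0.5908 + 0.006902·6.4116 = 0.0659  (Merck)
  w_1 = 0.036560·5.6820 + 0.006902·30.3840 = 0.4175  (Nike)
  w_2 = 0.036560·0.5134 + 0.006902·11.6546 = 0.0992  (Unilever)
  w_3 = 0.036560·3.6751 + 0.006902·16.5236 = 0.2484  (Alcoa)
  w_4 = 0.036560·2.1926 + 0.006902·12.8807 = 0.1691  (Lockheed)
Σw_i=1.0000  μᵀw=0.1720
σ²=wᵀΣw=λ₁·μ_p+λ₂ = 0.036560·0.172 + 0.006902 = 0.013191 ≈ 0.0132


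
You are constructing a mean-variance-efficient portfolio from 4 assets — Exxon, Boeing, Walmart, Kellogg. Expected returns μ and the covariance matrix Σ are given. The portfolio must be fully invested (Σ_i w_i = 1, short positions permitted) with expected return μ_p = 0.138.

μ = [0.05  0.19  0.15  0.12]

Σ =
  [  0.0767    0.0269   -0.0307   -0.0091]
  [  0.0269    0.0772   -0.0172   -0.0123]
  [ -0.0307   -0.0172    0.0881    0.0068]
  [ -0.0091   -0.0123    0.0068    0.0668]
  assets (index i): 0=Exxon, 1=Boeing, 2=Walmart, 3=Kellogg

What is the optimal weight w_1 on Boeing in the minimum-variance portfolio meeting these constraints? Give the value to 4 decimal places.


0.2975

u=Σ⁻¹μ = [0.8031  3.0731  2.4106  2.2263]
v=Σ⁻¹𝟙 = [17.8985  13.7974  18.8902  18.0259]
a=μᵀu=1.252784  b=𝟙ᵀu=8.513066  c=𝟙ᵀv=68.611961  D=ac−b²=13.483658
λ₁=(c·0.138−b)/D = (68.611961·0.138−8.513066)/13.483658 = 0.070855
λ₂=(a−b·0.138)/D = (1.252784−8.513066·0.138)/13.483658 = 0.005783
w* = 0.070855·u + 0.005783·v:
  w_0 = 0.070855·0.8031 + 0.005783·17.8985 = 0.1604  (Exxon)
  w_1 = 0.070855·3.0731 + 0.005783·13.7974 = 0.2975  (Boeing)
  w_2 = 0.070855·2.4106 + 0.005783·18.8902 = 0.2801  (Walmart)
  w_3 = 0.070855·2.2263 + 0.005783·18.0259 = 0.2620  (Kellogg)
Σw_i=1.0000  μᵀw=0.1380
σ²=wᵀΣw=λ₁·μ_p+λ₂ = 0.070855·0.138 + 0.005783 = 0.015561 ≈ 0.0156


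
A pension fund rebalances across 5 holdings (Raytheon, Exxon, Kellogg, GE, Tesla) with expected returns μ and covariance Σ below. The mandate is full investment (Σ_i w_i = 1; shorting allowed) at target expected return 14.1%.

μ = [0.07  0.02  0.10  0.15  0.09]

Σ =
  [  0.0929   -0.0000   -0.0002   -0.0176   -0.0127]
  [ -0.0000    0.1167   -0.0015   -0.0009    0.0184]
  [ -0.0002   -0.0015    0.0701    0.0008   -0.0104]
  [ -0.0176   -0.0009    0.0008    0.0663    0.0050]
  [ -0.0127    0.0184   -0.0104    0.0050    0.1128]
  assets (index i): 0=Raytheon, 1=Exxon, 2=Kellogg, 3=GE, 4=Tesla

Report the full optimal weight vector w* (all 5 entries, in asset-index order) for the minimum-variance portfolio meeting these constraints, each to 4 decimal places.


0.1666  -0.1980  0.2474  0.6333  0.1506

x=Σ⁻¹μ = [1.3701  0.0574  1.5471  2.5349  0.9730]
y=Σ⁻¹𝟙 = [15.6588  7.3255  15.7509  18.3897  10.0704]
a=μᵀx=0.719569  b=𝟙ᵀx=6.482503  c=𝟙ᵀy=67.195250  D=ac−b²=6.328803
λ₁=(c·0.141−b)/D = (67.195250·0.141−6.482503)/6.328803 = 0.472764
λ₂=(a−b·0.141)/D = (0.719569−6.482503·0.141)/6.328803 = -0.030727
w* = 0.472764·x + -0.030727·y:
  w_0 = 0.472764·1.3701 + -0.030727·15.6588 = 0.1666  (Raytheon)
  w_1 = 0.472764·0.0574 + -0.030727·7.3255 = -0.1980  (Exxon)
  w_2 = 0.472764·1.5471 + -0.030727·15.7509 = 0.2474  (Kellogg)
  w_3 = 0.472764·2.5349 + -0.030727·18.3897 = 0.6333  (GE)
  w_4 = 0.472764·0.9730 + -0.030727·10.0704 = 0.1506  (Tesla)
Σw_i=1.0000  μᵀw=0.1410
σ²=wᵀΣw=λ₁·μ_p+λ₂ = 0.472764·0.141 + -0.030727 = 0.035933 ≈ 0.0359


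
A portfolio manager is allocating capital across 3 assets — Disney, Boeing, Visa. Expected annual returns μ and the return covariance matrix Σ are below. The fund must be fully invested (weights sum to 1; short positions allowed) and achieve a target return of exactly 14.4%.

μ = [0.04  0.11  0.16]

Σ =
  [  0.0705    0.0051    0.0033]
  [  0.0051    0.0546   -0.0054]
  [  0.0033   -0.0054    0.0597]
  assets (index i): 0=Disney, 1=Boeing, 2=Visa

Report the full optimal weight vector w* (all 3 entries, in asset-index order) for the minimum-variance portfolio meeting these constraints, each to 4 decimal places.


p=Σ⁻¹μ = [0.2685  2.2735  2.8709]
q=Σ⁻¹𝟙 = [11.9797  18.9568  17.8029]
a=μᵀp=0.720165  b=𝟙ᵀp=5.412897  c=𝟙ᵀq=48.739393  D=ac−b²=5.800949
λ₁=(c·0.144−b)/D = (48.739393·0.144−5.412897)/5.800949 = 0.276778
λ₂=(a−b·0.144)/D = (0.720165−5.412897·0.144)/5.800949 = -0.010221
w* = 0.276778·p + -0.010221·q:
  w_0 = 0.276778·0.2685 + -0.010221·11.9797 = -0.0481  (Disney)
  w_1 = 0.276778·2.2735 + -0.010221·18.9568 = 0.4355  (Boeing)
  w_2 = 0.276778·2.8709 + -0.010221·17.8029 = 0.6126  (Visa)
Σw_i=1.0000  μᵀw=0.1440
σ²=wᵀΣw=λ₁·μ_p+λ₂ = 0.276778·0.144 + -0.010221 = 0.029635 ≈ 0.0296

-0.0481  0.4355  0.6126


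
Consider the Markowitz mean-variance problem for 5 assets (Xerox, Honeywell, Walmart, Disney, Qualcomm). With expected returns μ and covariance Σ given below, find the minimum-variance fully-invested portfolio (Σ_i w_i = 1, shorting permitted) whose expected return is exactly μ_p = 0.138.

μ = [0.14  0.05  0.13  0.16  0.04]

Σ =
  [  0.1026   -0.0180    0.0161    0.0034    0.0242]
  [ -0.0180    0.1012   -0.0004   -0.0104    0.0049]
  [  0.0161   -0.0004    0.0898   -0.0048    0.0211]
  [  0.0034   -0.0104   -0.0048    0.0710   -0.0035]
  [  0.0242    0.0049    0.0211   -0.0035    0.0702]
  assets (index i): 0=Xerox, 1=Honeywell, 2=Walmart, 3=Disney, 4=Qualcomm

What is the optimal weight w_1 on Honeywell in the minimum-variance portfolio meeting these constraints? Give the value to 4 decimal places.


0.1619

g=Σ⁻¹μ = [1.2959  0.9908  1.4075  2.4195  -0.2485]
h=Σ⁻¹𝟙 = [7.9737  12.6065  8.5642  16.5654  8.8681]
a=μᵀg=0.791118  b=𝟙ᵀg=5.865177  c=𝟙ᵀh=54.577892  D=ac−b²=8.777258
λ₁=(c·0.138−b)/D = (54.577892·0.138−5.865177)/8.777258 = 0.189874
λ₂=(a−b·0.138)/D = (0.791118−5.865177·0.138)/8.777258 = -0.002082
w* = 0.189874·g + -0.002082·h:
  w_0 = 0.189874·1.2959 + -0.002082·7.9737 = 0.2295  (Xerox)
  w_1 = 0.189874·0.9908 + -0.002082·12.6065 = 0.1619  (Honeywell)
  w_2 = 0.189874·1.4075 + -0.002082·8.5642 = 0.2494  (Walmart)
  w_3 = 0.189874·2.4195 + -0.002082·16.5654 = 0.4249  (Disney)
  w_4 = 0.189874·-0.2485 + -0.002082·8.8681 = -0.0657  (Qualcomm)
Σw_i=1.0000  μᵀw=0.1380
σ²=wᵀΣw=λ₁·μ_p+λ₂ = 0.189874·0.138 + -0.002082 = 0.024120 ≈ 0.0241


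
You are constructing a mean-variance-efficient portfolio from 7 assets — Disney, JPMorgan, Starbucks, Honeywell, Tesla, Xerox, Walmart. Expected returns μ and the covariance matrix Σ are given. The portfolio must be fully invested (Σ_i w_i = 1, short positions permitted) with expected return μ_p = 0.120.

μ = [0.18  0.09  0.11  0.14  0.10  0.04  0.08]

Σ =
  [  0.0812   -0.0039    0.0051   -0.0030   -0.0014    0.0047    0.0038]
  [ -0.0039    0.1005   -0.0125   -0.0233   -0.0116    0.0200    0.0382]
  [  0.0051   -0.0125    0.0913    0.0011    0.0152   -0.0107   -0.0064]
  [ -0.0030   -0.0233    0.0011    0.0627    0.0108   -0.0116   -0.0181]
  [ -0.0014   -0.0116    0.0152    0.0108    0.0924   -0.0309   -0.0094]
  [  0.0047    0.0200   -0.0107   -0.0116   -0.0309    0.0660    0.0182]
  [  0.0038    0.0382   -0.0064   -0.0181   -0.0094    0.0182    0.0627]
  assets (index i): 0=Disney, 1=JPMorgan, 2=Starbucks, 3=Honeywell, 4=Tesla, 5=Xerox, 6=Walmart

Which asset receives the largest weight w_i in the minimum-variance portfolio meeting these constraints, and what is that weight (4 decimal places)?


Honeywell (0.2801)

u=Σ⁻¹μ = [2.2229  1.3256  1.2344  3.1561  1.1740  1.0044  1.2551]
v=Σ⁻¹𝟙 = [11.3571  10.0920  12.2266  25.2359  15.8307  21.2984  13.8361]
a=μᵀu=1.355032  b=𝟙ᵀu=11.372398  c=𝟙ᵀv=109.876757  D=ac−b²=19.555053
λ₁=(c·0.120−b)/D = (109.876757·0.120−11.372398)/19.555053 = 0.092703
λ₂=(a−b·0.120)/D = (1.355032−11.372398·0.120)/19.555053 = -0.000494
w* = 0.092703·u + -0.000494·v:
  w_0 = 0.092703·2.2229 + -0.000494·11.3571 = 0.2005  (Disney)
  w_1 = 0.092703·1.3256 + -0.000494·10.0920 = 0.1179  (JPMorgan)
  w_2 = 0.092703·1.2344 + -0.000494·12.2266 = 0.1084  (Starbucks)
  w_3 = 0.092703·3.1561 + -0.000494·25.2359 = 0.2801  (Honeywell)
  w_4 = 0.092703·1.1740 + -0.000494·15.8307 = 0.1010  (Tesla)
  w_5 = 0.092703·1.0044 + -0.000494·21.2984 = 0.0826  (Xerox)
  w_6 = 0.092703·1.2551 + -0.000494·13.8361 = 0.1095  (Walmart)
Σw_i=1.0000  μᵀw=0.1200
σ²=wᵀΣw=λ₁·μ_p+λ₂ = 0.092703·0.120 + -0.000494 = 0.010631 ≈ 0.0106
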